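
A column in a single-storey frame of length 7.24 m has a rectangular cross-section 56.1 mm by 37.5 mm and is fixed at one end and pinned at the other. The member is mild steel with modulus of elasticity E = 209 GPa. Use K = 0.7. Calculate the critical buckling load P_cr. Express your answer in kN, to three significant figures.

Buckling occurs about the weak axis: I_min = h·b³/12 with b = 37.5 mm (the shorter side).
I_min = 56.1×37.5³/12 = 2.465×10^5 mm⁴
I = 2.465×10^5 mm⁴ = 2.465×10^-7 m⁴
Effective length L_e = K·L = 0.7 × 7.24 = 5.068 m
P_cr = π²EI / L_e² = π² × 209×10⁹ × 2.465×10^-7 / 5.068² = 1.980×10^4 N

P_cr ≈ 19.8 kN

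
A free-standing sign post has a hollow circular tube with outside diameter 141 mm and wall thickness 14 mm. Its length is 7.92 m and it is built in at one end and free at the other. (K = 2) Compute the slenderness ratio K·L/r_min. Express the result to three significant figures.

λ ≈ 351

Inner diameter d_i = 141 − 2×14 = 113.0 mm
I = π(d_o⁴ − d_i⁴)/64 = π(141⁴ − 113.0⁴)/64 = 1.140×10^7 mm⁴
A = 5.586×10^3 mm²;  r_min = √(I/A) = √(1.140×10^7/5.586×10^3) = 45.17 mm
L_e = K·L = 2 × 7.92 m = 15.84 m = 15840 mm
λ = L_e / r_min = 15840 / 45.17 = 351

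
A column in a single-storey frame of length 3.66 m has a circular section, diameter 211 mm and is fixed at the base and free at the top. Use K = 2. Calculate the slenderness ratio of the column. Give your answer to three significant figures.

For a solid circle r = d/4 = 211/4 = 52.75 mm
L_e = K·L = 2 × 3.66 m = 7.320 m = 7320.0 mm
λ = L_e / r_min = 7320.0 / 52.75 = 139

λ ≈ 139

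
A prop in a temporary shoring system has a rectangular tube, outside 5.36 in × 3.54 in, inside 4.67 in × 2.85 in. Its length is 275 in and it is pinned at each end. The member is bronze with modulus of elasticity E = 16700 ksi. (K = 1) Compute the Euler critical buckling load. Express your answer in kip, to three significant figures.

Weak-axis I_min = (h_o·b_o³ − h_i·b_i³)/12 with b_o = 3.54, b_i = 2.850 in (shorter outer/inner sides).
I_min = (5.36×3.54³ − 4.670×2.850³)/12 = 10.81 in⁴
Effective length L_e = K·L = 1 × 275 = 275.0 in
P_cr = π²EI / L_e² = π² × 16700×10³ × 10.81 / 275.0² = 2.355×10^4 lb

P_cr ≈ 23.6 kip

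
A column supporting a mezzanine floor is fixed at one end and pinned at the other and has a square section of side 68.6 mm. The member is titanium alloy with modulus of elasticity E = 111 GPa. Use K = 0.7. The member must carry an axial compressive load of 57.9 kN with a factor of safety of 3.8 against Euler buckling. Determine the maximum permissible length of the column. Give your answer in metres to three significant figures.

L_max ≈ 4.33 m

I = a⁴/12 = 68.6⁴/12 = 1.846×10^6 mm⁴
I = 1.846×10^-6 m⁴
Required critical load P_cr = n·P = 3.8 × 57.9 = 220.0 kN = 2.200×10^5 N
From P_cr = π²EI/(K·L)²:  L = (1/K)·√(π²EI/P_cr) = (1/0.7)·√(π²×1.11×10^11×1.846×10^-6/2.200×10^5)
L = 4.33 m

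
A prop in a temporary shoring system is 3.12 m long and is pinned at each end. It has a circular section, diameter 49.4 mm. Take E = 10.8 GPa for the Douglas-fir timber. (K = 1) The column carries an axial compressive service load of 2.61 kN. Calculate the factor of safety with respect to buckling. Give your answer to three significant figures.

I = πd⁴/64 = π×49.4⁴/64 = 2.923×10^5 mm⁴
I = 2.923×10^5 mm⁴ = 2.923×10^-7 m⁴
Effective length L_e = K·L = 1 × 3.12 = 3.120 m
P_cr = π²EI / L_e² = π² × 10.8×10⁹ × 2.923×10^-7 / 3.120² = 3.201×10^3 N
Factor of safety n = P_cr / P = 3.2010 / 2.61 = 1.23

n ≈ 1.23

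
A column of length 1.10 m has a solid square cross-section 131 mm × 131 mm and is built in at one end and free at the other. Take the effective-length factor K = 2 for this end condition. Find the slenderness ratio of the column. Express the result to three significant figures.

I = a⁴/12 = 131⁴/12 = 2.454×10^7 mm⁴
A = 1.716×10^4 mm²;  r_min = √(I/A) = √(2.454×10^7/1.716×10^4) = 37.82 mm
L_e = K·L = 2 × 1.10 m = 2.200 m = 2200.0 mm
λ = L_e / r_min = 2200.0 / 37.82 = 58.2

λ ≈ 58.2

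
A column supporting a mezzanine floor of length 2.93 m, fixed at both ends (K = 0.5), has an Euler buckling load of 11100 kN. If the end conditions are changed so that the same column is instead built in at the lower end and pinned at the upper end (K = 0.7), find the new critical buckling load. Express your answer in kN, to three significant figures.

P_cr ≈ 5660 kN

P_cr ∝ 1/K², so P_cr,new = P_cr,old × (K_old/K_new)² = 11100 × (0.5/0.7)²
= 11100 × 0.5102 = 5660 kN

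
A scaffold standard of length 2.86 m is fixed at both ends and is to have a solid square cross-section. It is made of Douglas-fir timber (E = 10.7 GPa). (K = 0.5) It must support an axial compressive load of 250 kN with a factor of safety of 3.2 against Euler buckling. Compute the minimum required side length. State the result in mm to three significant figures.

a ≈ 117 mm

Required P_cr = n·P = 3.2 × 250 = 800.0 kN
L_e = K·L = 0.5 × 2.86 = 1.430 m
Required I = P_cr·L_e²/(π²E) = 8.000×10^5 × 1.430² / (π² × 1.07×10^10) = 1.549×10^-5 m⁴
I_req = 1.549×10^7 mm⁴
Solid square: I = a⁴/12  ⇒  a = (12I)^(1/4) = (12×1.549×10^7)^(1/4) = 117 mm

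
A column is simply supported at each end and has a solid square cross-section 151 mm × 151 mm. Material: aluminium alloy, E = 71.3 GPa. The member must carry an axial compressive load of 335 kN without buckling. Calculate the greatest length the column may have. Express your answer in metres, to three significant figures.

L_max ≈ 9.54 m

I = a⁴/12 = 151⁴/12 = 4.332×10^7 mm⁴
I = 4.332×10^-5 m⁴
At the buckling limit P_cr = P = 3.350×10^5 N
From P_cr = π²EI/(K·L)²:  L = (1/K)·√(π²EI/P_cr) = (1/1)·√(π²×7.13×10^10×4.332×10^-5/3.350×10^5)
L = 9.54 m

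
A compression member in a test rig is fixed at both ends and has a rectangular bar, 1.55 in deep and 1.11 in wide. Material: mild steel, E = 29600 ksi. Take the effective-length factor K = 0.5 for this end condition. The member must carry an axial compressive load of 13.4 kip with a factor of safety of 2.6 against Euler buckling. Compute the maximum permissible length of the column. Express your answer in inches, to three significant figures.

L_max ≈ 77.0 in

Buckling occurs about the weak axis: I_min = h·b³/12 with b = 1.11 in (the shorter side).
I_min = 1.55×1.11³/12 = 0.1767 in⁴
Required critical load P_cr = n·P = 2.6 × 13.4 = 34.84 kip = 3.484×10^4 lb
From P_cr = π²EI/(K·L)²:  L = (1/K)·√(π²EI/P_cr) = (1/0.5)·√(π²×2.96×10^7×0.1767/3.484×10^4)
L = 77.0 in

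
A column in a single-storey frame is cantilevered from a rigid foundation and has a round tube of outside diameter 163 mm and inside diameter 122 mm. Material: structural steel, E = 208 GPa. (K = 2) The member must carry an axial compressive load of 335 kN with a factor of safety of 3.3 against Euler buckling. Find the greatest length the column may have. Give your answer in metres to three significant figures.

d_o = 163 mm, d_i = 122 mm
I = π(d_o⁴ − d_i⁴)/64 = π(163⁴ − 122.0⁴)/64 = 2.378×10^7 mm⁴
I = 2.378×10^-5 m⁴
Required critical load P_cr = n·P = 3.3 × 335 = 1106 kN = 1.105×10^6 N
From P_cr = π²EI/(K·L)²:  L = (1/K)·√(π²EI/P_cr) = (1/2)·√(π²×2.08×10^11×2.378×10^-5/1.105×10^6)
L = 3.32 m

L_max ≈ 3.32 m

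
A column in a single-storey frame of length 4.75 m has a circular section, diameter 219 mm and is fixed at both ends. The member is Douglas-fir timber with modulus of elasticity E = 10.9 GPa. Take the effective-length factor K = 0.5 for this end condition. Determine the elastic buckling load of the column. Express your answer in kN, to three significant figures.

P_cr ≈ 2150 kN

I = πd⁴/64 = π×219⁴/64 = 1.129×10^8 mm⁴
I = 1.129×10^8 mm⁴ = 1.129×10^-4 m⁴
Effective length L_e = K·L = 0.5 × 4.75 = 2.375 m
P_cr = π²EI / L_e² = π² × 10.9×10⁹ × 1.129×10^-4 / 2.375² = 2.154×10^6 N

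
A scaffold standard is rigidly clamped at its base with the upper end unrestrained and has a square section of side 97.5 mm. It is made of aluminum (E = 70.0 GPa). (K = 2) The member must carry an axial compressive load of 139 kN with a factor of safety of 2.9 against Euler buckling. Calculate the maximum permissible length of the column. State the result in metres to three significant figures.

I = a⁴/12 = 97.5⁴/12 = 7.531×10^6 mm⁴
I = 7.531×10^-6 m⁴
Required critical load P_cr = n·P = 2.9 × 139 = 403.1 kN = 4.031×10^5 N
From P_cr = π²EI/(K·L)²:  L = (1/K)·√(π²EI/P_cr) = (1/2)·√(π²×7.00×10^10×7.531×10^-6/4.031×10^5)
L = 1.80 m

L_max ≈ 1.80 m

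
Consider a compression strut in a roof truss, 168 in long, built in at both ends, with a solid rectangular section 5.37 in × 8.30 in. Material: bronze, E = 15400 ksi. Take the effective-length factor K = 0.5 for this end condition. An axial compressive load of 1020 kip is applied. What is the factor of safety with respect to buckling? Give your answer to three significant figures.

Buckling occurs about the weak axis: I_min = h·b³/12 with b = 5.37 in (the shorter side).
I_min = 8.30×5.37³/12 = 107.1 in⁴
Effective length L_e = K·L = 0.5 × 168 = 84.00 in
P_cr = π²EI / L_e² = π² × 15400×10³ × 107.1 / 84.00² = 2.307×10^6 lb
Factor of safety n = P_cr / P = 2307.2 / 1020 = 2.26

n ≈ 2.26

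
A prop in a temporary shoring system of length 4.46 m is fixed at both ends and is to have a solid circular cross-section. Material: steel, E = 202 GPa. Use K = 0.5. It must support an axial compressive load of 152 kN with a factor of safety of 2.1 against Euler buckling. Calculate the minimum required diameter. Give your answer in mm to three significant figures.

d ≈ 63.5 mm

Required P_cr = n·P = 2.1 × 152 = 319.2 kN
L_e = K·L = 0.5 × 4.46 = 2.230 m
Required I = P_cr·L_e²/(π²E) = 3.192×10^5 × 2.230² / (π² × 2.02×10^11) = 7.962×10^-7 m⁴
I_req = 7.962×10^5 mm⁴
Solid circle: I = πd⁴/64  ⇒  d = (64I/π)^(1/4) = (64×7.962×10^5/π)^(1/4) = 63.5 mm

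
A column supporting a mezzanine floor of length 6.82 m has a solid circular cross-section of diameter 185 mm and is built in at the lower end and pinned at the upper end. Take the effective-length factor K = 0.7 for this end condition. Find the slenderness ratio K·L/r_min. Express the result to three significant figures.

I = πd⁴/64 = π×185⁴/64 = 5.750×10^7 mm⁴
A = 2.688×10^4 mm²;  r_min = √(I/A) = √(5.750×10^7/2.688×10^4) = 46.25 mm
L_e = K·L = 0.7 × 6.82 m = 4.774 m = 4774.0 mm
λ = L_e / r_min = 4774.0 / 46.25 = 103

λ ≈ 103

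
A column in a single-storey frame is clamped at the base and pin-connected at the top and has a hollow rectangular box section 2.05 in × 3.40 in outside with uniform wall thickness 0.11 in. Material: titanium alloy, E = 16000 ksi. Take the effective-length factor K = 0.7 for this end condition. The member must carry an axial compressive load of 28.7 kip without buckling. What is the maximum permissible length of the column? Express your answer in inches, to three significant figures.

Inner dimensions: h_i = 3.40 − 2×0.11 = 3.180 in, b_i = 2.05 − 2×0.11 = 1.830 in
Weak-axis I_min = (h_o·b_o³ − h_i·b_i³)/12 with b_o = 2.05, b_i = 1.830 in (shorter outer/inner sides).
I_min = (3.40×2.05³ − 3.180×1.830³)/12 = 0.8169 in⁴
At the buckling limit P_cr = P = 2.870×10^4 lb
From P_cr = π²EI/(K·L)²:  L = (1/K)·√(π²EI/P_cr) = (1/0.7)·√(π²×1.60×10^7×0.8169/2.870×10^4)
L = 95.8 in

L_max ≈ 95.8 in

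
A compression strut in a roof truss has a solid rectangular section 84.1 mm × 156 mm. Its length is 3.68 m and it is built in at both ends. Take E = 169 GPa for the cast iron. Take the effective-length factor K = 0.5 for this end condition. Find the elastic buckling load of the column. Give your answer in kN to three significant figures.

P_cr ≈ 3810 kN

Buckling occurs about the weak axis: I_min = h·b³/12 with b = 84.1 mm (the shorter side).
I_min = 156×84.1³/12 = 7.733×10^6 mm⁴
I = 7.733×10^6 mm⁴ = 7.733×10^-6 m⁴
Effective length L_e = K·L = 0.5 × 3.68 = 1.840 m
P_cr = π²EI / L_e² = π² × 169×10⁹ × 7.733×10^-6 / 1.840² = 3.810×10^6 N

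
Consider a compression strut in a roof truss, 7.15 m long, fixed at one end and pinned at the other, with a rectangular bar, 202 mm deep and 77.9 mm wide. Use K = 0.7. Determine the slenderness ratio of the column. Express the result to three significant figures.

λ ≈ 223

For a rectangle r_min = b/√12 = 77.9/√12 = 22.49 mm
L_e = K·L = 0.7 × 7.15 m = 5.005 m = 5005.0 mm
λ = L_e / r_min = 5005.0 / 22.49 = 223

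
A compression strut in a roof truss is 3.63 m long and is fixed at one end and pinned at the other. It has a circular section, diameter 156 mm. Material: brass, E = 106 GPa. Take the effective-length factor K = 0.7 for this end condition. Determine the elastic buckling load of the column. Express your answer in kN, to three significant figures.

I = πd⁴/64 = π×156⁴/64 = 2.907×10^7 mm⁴
I = 2.907×10^7 mm⁴ = 2.907×10^-5 m⁴
Effective length L_e = K·L = 0.7 × 3.63 = 2.541 m
P_cr = π²EI / L_e² = π² × 106×10⁹ × 2.907×10^-5 / 2.541² = 4.710×10^6 N

P_cr ≈ 4710 kN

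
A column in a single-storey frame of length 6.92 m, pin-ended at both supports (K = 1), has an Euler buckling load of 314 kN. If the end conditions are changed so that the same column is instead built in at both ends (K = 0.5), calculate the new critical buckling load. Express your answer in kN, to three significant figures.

P_cr ≈ 1260 kN

P_cr ∝ 1/K², so P_cr,new = P_cr,old × (K_old/K_new)² = 314 × (1/0.5)²
= 314 × 4.000 = 1260 kN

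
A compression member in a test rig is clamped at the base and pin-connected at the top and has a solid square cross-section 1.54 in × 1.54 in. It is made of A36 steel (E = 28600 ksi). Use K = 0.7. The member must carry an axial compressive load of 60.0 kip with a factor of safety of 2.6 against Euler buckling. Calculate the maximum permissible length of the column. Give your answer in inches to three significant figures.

I = a⁴/12 = 1.54⁴/12 = 0.4687 in⁴
Required critical load P_cr = n·P = 2.6 × 60.0 = 156.0 kip = 1.560×10^5 lb
From P_cr = π²EI/(K·L)²:  L = (1/K)·√(π²EI/P_cr) = (1/0.7)·√(π²×2.86×10^7×0.4687/1.560×10^5)
L = 41.6 in

L_max ≈ 41.6 in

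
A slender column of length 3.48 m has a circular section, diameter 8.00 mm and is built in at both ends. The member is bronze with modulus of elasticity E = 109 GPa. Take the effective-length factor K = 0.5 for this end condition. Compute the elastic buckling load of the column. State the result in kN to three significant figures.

P_cr ≈ 0.0714 kN

I = πd⁴/64 = π×8.00⁴/64 = 201.1 mm⁴
I = 201.1 mm⁴ = 2.011×10^-10 m⁴
Effective length L_e = K·L = 0.5 × 3.48 = 1.740 m
P_cr = π²EI / L_e² = π² × 109×10⁹ × 2.011×10^-10 / 1.740² = 71.44 N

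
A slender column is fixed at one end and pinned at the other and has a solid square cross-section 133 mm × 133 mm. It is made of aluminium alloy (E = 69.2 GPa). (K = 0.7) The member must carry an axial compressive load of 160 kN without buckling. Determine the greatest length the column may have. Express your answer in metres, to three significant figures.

I = a⁴/12 = 133⁴/12 = 2.608×10^7 mm⁴
I = 2.608×10^-5 m⁴
At the buckling limit P_cr = P = 1.600×10^5 N
From P_cr = π²EI/(K·L)²:  L = (1/K)·√(π²EI/P_cr) = (1/0.7)·√(π²×6.92×10^10×2.608×10^-5/1.600×10^5)
L = 15.1 m

L_max ≈ 15.1 m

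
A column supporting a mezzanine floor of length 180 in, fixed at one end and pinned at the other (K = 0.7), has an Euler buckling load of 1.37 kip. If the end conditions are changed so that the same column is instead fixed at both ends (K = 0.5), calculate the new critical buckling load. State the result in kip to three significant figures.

P_cr ≈ 2.69 kip

P_cr ∝ 1/K², so P_cr,new = P_cr,old × (K_old/K_new)² = 1.37 × (0.7/0.5)²
= 1.37 × 1.960 = 2.69 kip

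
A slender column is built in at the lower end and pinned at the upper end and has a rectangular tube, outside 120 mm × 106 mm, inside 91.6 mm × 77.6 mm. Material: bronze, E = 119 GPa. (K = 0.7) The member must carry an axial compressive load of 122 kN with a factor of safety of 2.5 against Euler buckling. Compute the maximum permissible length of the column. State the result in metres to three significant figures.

L_max ≈ 8.10 m

Weak-axis I_min = (h_o·b_o³ − h_i·b_i³)/12 with b_o = 106, b_i = 77.60 mm (shorter outer/inner sides).
I_min = (120×106³ − 91.60×77.60³)/12 = 8.343×10^6 mm⁴
I = 8.343×10^-6 m⁴
Required critical load P_cr = n·P = 2.5 × 122 = 305.0 kN = 3.050×10^5 N
From P_cr = π²EI/(K·L)²:  L = (1/K)·√(π²EI/P_cr) = (1/0.7)·√(π²×1.19×10^11×8.343×10^-6/3.050×10^5)
L = 8.10 m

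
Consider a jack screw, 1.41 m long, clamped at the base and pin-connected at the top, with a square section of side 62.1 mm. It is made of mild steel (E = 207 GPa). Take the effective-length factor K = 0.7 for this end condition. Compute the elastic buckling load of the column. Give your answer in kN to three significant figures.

I = a⁴/12 = 62.1⁴/12 = 1.239×10^6 mm⁴
I = 1.239×10^6 mm⁴ = 1.239×10^-6 m⁴
Effective length L_e = K·L = 0.7 × 1.41 = 0.9870 m
P_cr = π²EI / L_e² = π² × 207×10⁹ × 1.239×10^-6 / 0.9870² = 2.599×10^6 N

P_cr ≈ 2600 kN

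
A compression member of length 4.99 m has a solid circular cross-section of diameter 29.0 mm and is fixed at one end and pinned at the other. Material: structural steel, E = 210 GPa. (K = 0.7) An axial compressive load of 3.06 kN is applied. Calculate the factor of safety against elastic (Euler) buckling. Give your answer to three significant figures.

I = πd⁴/64 = π×29.0⁴/64 = 3.472×10^4 mm⁴
I = 3.472×10^4 mm⁴ = 3.472×10^-8 m⁴
Effective length L_e = K·L = 0.7 × 4.99 = 3.493 m
P_cr = π²EI / L_e² = π² × 210×10⁹ × 3.472×10^-8 / 3.493² = 5.898×10^3 N
Factor of safety n = P_cr / P = 5.8977 / 3.06 = 1.93

n ≈ 1.93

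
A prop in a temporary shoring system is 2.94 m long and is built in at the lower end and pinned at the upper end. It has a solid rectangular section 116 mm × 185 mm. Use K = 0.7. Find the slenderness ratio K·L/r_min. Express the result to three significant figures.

For a rectangle r_min = b/√12 = 116/√12 = 33.49 mm
L_e = K·L = 0.7 × 2.94 m = 2.058 m = 2058.0 mm
λ = L_e / r_min = 2058.0 / 33.49 = 61.5

λ ≈ 61.5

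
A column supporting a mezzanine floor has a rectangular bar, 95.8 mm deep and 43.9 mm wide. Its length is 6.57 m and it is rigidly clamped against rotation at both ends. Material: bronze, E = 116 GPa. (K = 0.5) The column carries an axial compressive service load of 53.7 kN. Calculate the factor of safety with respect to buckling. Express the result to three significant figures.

n ≈ 1.33

Buckling occurs about the weak axis: I_min = h·b³/12 with b = 43.9 mm (the shorter side).
I_min = 95.8×43.9³/12 = 6.754×10^5 mm⁴
I = 6.754×10^5 mm⁴ = 6.754×10^-7 m⁴
Effective length L_e = K·L = 0.5 × 6.57 = 3.285 m
P_cr = π²EI / L_e² = π² × 116×10⁹ × 6.754×10^-7 / 3.285² = 7.166×10^4 N
Factor of safety n = P_cr / P = 71.658 / 53.7 = 1.33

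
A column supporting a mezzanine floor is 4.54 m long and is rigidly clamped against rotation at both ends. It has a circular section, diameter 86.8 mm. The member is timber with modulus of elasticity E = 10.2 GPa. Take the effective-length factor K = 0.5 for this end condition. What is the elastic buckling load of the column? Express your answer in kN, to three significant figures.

P_cr ≈ 54.4 kN

I = πd⁴/64 = π×86.8⁴/64 = 2.786×10^6 mm⁴
I = 2.786×10^6 mm⁴ = 2.786×10^-6 m⁴
Effective length L_e = K·L = 0.5 × 4.54 = 2.270 m
P_cr = π²EI / L_e² = π² × 10.2×10⁹ × 2.786×10^-6 / 2.270² = 5.444×10^4 N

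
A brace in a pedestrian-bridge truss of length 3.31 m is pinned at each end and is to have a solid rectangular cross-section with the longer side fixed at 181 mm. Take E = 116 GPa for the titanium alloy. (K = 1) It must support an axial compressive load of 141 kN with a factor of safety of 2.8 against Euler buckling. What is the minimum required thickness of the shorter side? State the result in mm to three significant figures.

b ≈ 63.0 mm

Required P_cr = n·P = 2.8 × 141 = 394.8 kN
L_e = K·L = 1 × 3.31 = 3.310 m
Required I = P_cr·L_e²/(π²E) = 3.948×10^5 × 3.310² / (π² × 1.16×10^11) = 3.778×10^-6 m⁴
I_req = 3.778×10^6 mm⁴
Rectangle, weak axis: I_min = h·b³/12 with h = 181 mm fixed  ⇒  b = (12I/h)^(1/3) = 63.0 mm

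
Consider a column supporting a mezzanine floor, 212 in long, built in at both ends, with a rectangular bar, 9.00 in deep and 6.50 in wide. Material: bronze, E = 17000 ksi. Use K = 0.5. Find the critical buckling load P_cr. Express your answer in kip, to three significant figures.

P_cr ≈ 3080 kip

Buckling occurs about the weak axis: I_min = h·b³/12 with b = 6.50 in (the shorter side).
I_min = 9.00×6.50³/12 = 206.0 in⁴
Effective length L_e = K·L = 0.5 × 212 = 106.0 in
P_cr = π²EI / L_e² = π² × 17000×10³ × 206.0 / 106.0² = 3.076×10^6 lb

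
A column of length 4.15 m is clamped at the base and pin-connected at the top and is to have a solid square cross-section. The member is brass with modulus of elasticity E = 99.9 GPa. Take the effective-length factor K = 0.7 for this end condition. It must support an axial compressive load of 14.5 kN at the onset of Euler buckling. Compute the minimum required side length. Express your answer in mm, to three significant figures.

a ≈ 34.9 mm

L_e = K·L = 0.7 × 4.15 = 2.905 m
Required I = P_cr·L_e²/(π²E) = 1.450×10^4 × 2.905² / (π² × 9.99×10^10) = 1.241×10^-7 m⁴
I_req = 1.241×10^5 mm⁴
Solid square: I = a⁴/12  ⇒  a = (12I)^(1/4) = (12×1.241×10^5)^(1/4) = 34.9 mm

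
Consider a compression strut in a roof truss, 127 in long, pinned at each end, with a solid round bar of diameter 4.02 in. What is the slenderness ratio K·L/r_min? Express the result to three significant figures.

I = πd⁴/64 = π×4.02⁴/64 = 12.82 in⁴
A = 12.69 in²;  r_min = √(I/A) = √(12.82/12.69) = 1.005 in
L_e = K·L = 1 × 127 = 127.0 in
λ = L_e / r_min = 127.00 / 1.005 = 126

λ ≈ 126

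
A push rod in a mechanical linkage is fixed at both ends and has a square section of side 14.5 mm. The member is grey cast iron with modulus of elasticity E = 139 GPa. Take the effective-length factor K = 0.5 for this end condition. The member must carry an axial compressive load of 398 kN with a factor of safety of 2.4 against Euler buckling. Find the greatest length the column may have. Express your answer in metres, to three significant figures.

I = a⁴/12 = 14.5⁴/12 = 3.684×10^3 mm⁴
I = 3.684×10^-9 m⁴
Required critical load P_cr = n·P = 2.4 × 398 = 955.2 kN = 9.552×10^5 N
From P_cr = π²EI/(K·L)²:  L = (1/K)·√(π²EI/P_cr) = (1/0.5)·√(π²×1.39×10^11×3.684×10^-9/9.552×10^5)
L = 0.145 m

L_max ≈ 0.145 m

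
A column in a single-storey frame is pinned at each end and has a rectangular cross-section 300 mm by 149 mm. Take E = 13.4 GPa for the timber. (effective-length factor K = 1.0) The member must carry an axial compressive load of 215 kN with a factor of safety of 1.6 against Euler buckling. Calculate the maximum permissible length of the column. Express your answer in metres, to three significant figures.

Buckling occurs about the weak axis: I_min = h·b³/12 with b = 149 mm (the shorter side).
I_min = 300×149³/12 = 8.270×10^7 mm⁴
I = 8.270×10^-5 m⁴
Required critical load P_cr = n·P = 1.6 × 215 = 344.0 kN = 3.440×10^5 N
From P_cr = π²EI/(K·L)²:  L = (1/K)·√(π²EI/P_cr) = (1/1)·√(π²×1.34×10^10×8.270×10^-5/3.440×10^5)
L = 5.64 m

L_max ≈ 5.64 m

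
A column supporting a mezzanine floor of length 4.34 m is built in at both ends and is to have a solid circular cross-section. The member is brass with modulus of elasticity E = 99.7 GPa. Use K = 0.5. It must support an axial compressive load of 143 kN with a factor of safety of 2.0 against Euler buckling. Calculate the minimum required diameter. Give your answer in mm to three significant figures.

d ≈ 72.7 mm

Required P_cr = n·P = 2.0 × 143 = 286.0 kN
L_e = K·L = 0.5 × 4.34 = 2.170 m
Required I = P_cr·L_e²/(π²E) = 2.860×10^5 × 2.170² / (π² × 9.97×10^10) = 1.369×10^-6 m⁴
I_req = 1.369×10^6 mm⁴
Solid circle: I = πd⁴/64  ⇒  d = (64I/π)^(1/4) = (64×1.369×10^6/π)^(1/4) = 72.7 mm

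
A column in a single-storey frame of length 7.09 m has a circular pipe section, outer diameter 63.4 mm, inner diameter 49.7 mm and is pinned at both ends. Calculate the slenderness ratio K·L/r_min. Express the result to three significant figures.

d_o = 63.4 mm, d_i = 49.7 mm
I = π(d_o⁴ − d_i⁴)/64 = π(63.4⁴ − 49.70⁴)/64 = 4.936×10^5 mm⁴
A = 1.217×10^3 mm²;  r_min = √(I/A) = √(4.936×10^5/1.217×10^3) = 20.14 mm
L_e = K·L = 1 × 7.09 m = 7.090 m = 7090.0 mm
λ = L_e / r_min = 7090.0 / 20.14 = 352

λ ≈ 352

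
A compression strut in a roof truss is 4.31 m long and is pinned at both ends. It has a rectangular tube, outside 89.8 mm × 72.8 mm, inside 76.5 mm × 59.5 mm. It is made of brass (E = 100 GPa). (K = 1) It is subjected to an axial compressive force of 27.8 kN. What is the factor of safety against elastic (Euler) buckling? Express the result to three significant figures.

Weak-axis I_min = (h_o·b_o³ − h_i·b_i³)/12 with b_o = 72.8, b_i = 59.50 mm (shorter outer/inner sides).
I_min = (89.8×72.8³ − 76.50×59.50³)/12 = 1.544×10^6 mm⁴
I = 1.544×10^6 mm⁴ = 1.544×10^-6 m⁴
Effective length L_e = K·L = 1 × 4.31 = 4.310 m
P_cr = π²EI / L_e² = π² × 100×10⁹ × 1.544×10^-6 / 4.310² = 8.206×10^4 N
Factor of safety n = P_cr / P = 82.056 / 27.8 = 2.95

n ≈ 2.95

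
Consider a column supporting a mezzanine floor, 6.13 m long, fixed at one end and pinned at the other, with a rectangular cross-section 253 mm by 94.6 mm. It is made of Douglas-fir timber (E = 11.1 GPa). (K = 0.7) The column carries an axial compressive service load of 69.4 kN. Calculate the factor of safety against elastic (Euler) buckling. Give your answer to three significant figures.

n ≈ 1.53

Buckling occurs about the weak axis: I_min = h·b³/12 with b = 94.6 mm (the shorter side).
I_min = 253×94.6³/12 = 1.785×10^7 mm⁴
I = 1.785×10^7 mm⁴ = 1.785×10^-5 m⁴
Effective length L_e = K·L = 0.7 × 6.13 = 4.291 m
P_cr = π²EI / L_e² = π² × 11.1×10⁹ × 1.785×10^-5 / 4.291² = 1.062×10^5 N
Factor of safety n = P_cr / P = 106.20 / 69.4 = 1.53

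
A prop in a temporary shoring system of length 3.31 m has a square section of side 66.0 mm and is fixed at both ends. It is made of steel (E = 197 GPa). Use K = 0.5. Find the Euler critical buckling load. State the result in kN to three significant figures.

P_cr ≈ 1120 kN

I = a⁴/12 = 66.0⁴/12 = 1.581×10^6 mm⁴
I = 1.581×10^6 mm⁴ = 1.581×10^-6 m⁴
Effective length L_e = K·L = 0.5 × 3.31 = 1.655 m
P_cr = π²EI / L_e² = π² × 197×10⁹ × 1.581×10^-6 / 1.655² = 1.122×10^6 N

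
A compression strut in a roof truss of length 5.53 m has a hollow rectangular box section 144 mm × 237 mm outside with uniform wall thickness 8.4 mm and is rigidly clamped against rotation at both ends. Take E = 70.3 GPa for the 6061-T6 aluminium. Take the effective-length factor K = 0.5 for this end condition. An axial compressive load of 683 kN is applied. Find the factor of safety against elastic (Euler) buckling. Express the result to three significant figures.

n ≈ 2.82

Inner dimensions: h_i = 237 − 2×8.4 = 220.2 mm, b_i = 144 − 2×8.4 = 127.2 mm
Weak-axis I_min = (h_o·b_o³ − h_i·b_i³)/12 with b_o = 144, b_i = 127.2 mm (shorter outer/inner sides).
I_min = (237×144³ − 220.2×127.2³)/12 = 2.121×10^7 mm⁴
I = 2.121×10^7 mm⁴ = 2.121×10^-5 m⁴
Effective length L_e = K·L = 0.5 × 5.53 = 2.765 m
P_cr = π²EI / L_e² = π² × 70.3×10⁹ × 2.121×10^-5 / 2.765² = 1.925×10^6 N
Factor of safety n = P_cr / P = 1924.7 / 683 = 2.82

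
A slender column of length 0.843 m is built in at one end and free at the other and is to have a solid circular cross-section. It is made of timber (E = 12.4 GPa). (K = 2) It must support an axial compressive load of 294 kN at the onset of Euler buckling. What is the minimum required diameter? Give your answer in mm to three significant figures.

L_e = K·L = 2 × 0.843 = 1.686 m
Required I = P_cr·L_e²/(π²E) = 2.940×10^5 × 1.686² / (π² × 1.24×10^10) = 6.829×10^-6 m⁴
I_req = 6.829×10^6 mm⁴
Solid circle: I = πd⁴/64  ⇒  d = (64I/π)^(1/4) = (64×6.829×10^6/π)^(1/4) = 109 mm

d ≈ 109 mm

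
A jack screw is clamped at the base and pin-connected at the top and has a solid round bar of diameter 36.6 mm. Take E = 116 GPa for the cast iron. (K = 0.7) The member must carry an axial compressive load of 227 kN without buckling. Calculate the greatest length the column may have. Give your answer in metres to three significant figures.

I = πd⁴/64 = π×36.6⁴/64 = 8.808×10^4 mm⁴
I = 8.808×10^-8 m⁴
At the buckling limit P_cr = P = 2.270×10^5 N
From P_cr = π²EI/(K·L)²:  L = (1/K)·√(π²EI/P_cr) = (1/0.7)·√(π²×1.16×10^11×8.808×10^-8/2.270×10^5)
L = 0.952 m

L_max ≈ 0.952 m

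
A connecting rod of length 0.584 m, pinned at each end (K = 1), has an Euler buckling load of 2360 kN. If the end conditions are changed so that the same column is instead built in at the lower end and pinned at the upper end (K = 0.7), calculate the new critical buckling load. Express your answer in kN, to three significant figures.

P_cr ∝ 1/K², so P_cr,new = P_cr,old × (K_old/K_new)² = 2360 × (1/0.7)²
= 2360 × 2.041 = 4820 kN

P_cr ≈ 4820 kN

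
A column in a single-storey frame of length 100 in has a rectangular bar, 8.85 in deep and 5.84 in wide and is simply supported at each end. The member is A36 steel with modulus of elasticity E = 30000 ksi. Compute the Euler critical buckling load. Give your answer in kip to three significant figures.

P_cr ≈ 4350 kip

Buckling occurs about the weak axis: I_min = h·b³/12 with b = 5.84 in (the shorter side).
I_min = 8.85×5.84³/12 = 146.9 in⁴
Effective length L_e = K·L = 1 × 100 = 100.0 in
P_cr = π²EI / L_e² = π² × 30000×10³ × 146.9 / 100.0² = 4.349×10^6 lb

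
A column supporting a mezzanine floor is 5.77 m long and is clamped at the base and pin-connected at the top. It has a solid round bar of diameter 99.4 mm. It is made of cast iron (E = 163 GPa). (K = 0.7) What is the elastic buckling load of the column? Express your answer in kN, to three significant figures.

I = πd⁴/64 = π×99.4⁴/64 = 4.792×10^6 mm⁴
I = 4.792×10^6 mm⁴ = 4.792×10^-6 m⁴
Effective length L_e = K·L = 0.7 × 5.77 = 4.039 m
P_cr = π²EI / L_e² = π² × 163×10⁹ × 4.792×10^-6 / 4.039² = 4.726×10^5 N

P_cr ≈ 473 kN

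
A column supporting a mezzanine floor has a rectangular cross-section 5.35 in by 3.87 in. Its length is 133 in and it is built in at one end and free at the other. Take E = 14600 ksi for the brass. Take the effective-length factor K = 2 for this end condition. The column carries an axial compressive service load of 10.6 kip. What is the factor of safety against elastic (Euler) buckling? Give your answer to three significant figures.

n ≈ 4.96

Buckling occurs about the weak axis: I_min = h·b³/12 with b = 3.87 in (the shorter side).
I_min = 5.35×3.87³/12 = 25.84 in⁴
Effective length L_e = K·L = 2 × 133 = 266.0 in
P_cr = π²EI / L_e² = π² × 14600×10³ × 25.84 / 266.0² = 5.263×10^4 lb
Factor of safety n = P_cr / P = 52.625 / 10.6 = 4.96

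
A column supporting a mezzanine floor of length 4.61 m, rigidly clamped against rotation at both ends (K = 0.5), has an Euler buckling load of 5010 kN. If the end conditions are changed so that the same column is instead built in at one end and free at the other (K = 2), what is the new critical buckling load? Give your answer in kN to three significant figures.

P_cr ≈ 313 kN

P_cr ∝ 1/K², so P_cr,new = P_cr,old × (K_old/K_new)² = 5010 × (0.5/2)²
= 5010 × 0.06250 = 313 kN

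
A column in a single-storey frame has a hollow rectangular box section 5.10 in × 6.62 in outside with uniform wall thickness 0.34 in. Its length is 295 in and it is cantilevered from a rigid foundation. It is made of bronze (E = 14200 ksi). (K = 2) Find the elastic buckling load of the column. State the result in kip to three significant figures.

P_cr ≈ 12.3 kip

Inner dimensions: h_i = 6.62 − 2×0.34 = 5.940 in, b_i = 5.10 − 2×0.34 = 4.420 in
Weak-axis I_min = (h_o·b_o³ − h_i·b_i³)/12 with b_o = 5.10, b_i = 4.420 in (shorter outer/inner sides).
I_min = (6.62×5.10³ − 5.940×4.420³)/12 = 30.44 in⁴
Effective length L_e = K·L = 2 × 295 = 590.0 in
P_cr = π²EI / L_e² = π² × 14200×10³ × 30.44 / 590.0² = 1.225×10^4 lb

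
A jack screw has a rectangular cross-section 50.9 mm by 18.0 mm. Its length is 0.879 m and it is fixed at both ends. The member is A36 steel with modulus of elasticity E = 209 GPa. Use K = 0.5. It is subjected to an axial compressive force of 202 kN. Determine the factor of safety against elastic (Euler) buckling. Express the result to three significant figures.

n ≈ 1.31

Buckling occurs about the weak axis: I_min = h·b³/12 with b = 18.0 mm (the shorter side).
I_min = 50.9×18.0³/12 = 2.474×10^4 mm⁴
I = 2.474×10^4 mm⁴ = 2.474×10^-8 m⁴
Effective length L_e = K·L = 0.5 × 0.879 = 0.4395 m
P_cr = π²EI / L_e² = π² × 209×10⁹ × 2.474×10^-8 / 0.4395² = 2.642×10^5 N
Factor of safety n = P_cr / P = 264.17 / 202 = 1.31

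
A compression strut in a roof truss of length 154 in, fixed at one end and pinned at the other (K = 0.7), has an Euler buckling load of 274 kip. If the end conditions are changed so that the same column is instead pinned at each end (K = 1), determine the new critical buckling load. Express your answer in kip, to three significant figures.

P_cr ≈ 134 kip

P_cr ∝ 1/K², so P_cr,new = P_cr,old × (K_old/K_new)² = 274 × (0.7/1)²
= 274 × 0.4900 = 134 kip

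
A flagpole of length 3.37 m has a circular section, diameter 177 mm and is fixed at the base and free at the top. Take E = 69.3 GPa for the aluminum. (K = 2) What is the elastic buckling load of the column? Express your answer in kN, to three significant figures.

I = πd⁴/64 = π×177⁴/64 = 4.818×10^7 mm⁴
I = 4.818×10^7 mm⁴ = 4.818×10^-5 m⁴
Effective length L_e = K·L = 2 × 3.37 = 6.740 m
P_cr = π²EI / L_e² = π² × 69.3×10⁹ × 4.818×10^-5 / 6.740² = 7.254×10^5 N

P_cr ≈ 725 kN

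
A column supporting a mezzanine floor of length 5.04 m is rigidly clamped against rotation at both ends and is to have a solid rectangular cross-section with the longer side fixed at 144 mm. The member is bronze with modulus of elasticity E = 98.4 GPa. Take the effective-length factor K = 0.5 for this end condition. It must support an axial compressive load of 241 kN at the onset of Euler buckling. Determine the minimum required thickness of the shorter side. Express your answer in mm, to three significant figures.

b ≈ 50.8 mm

L_e = K·L = 0.5 × 5.04 = 2.520 m
Required I = P_cr·L_e²/(π²E) = 2.410×10^5 × 2.520² / (π² × 9.84×10^10) = 1.576×10^-6 m⁴
I_req = 1.576×10^6 mm⁴
Rectangle, weak axis: I_min = h·b³/12 with h = 144 mm fixed  ⇒  b = (12I/h)^(1/3) = 50.8 mm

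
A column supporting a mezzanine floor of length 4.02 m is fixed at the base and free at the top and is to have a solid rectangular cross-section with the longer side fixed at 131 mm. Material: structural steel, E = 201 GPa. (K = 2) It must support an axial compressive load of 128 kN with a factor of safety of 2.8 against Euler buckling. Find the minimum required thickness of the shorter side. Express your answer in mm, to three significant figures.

Required P_cr = n·P = 2.8 × 128 = 358.4 kN
L_e = K·L = 2 × 4.02 = 8.040 m
Required I = P_cr·L_e²/(π²E) = 3.584×10^5 × 8.040² / (π² × 2.01×10^11) = 1.168×10^-5 m⁴
I_req = 1.168×10^7 mm⁴
Rectangle, weak axis: I_min = h·b³/12 with h = 131 mm fixed  ⇒  b = (12I/h)^(1/3) = 102 mm

b ≈ 102 mm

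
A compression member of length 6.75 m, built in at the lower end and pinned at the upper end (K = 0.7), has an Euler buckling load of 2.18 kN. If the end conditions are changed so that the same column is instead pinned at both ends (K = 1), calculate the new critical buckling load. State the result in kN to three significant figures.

P_cr ≈ 1.07 kN

P_cr ∝ 1/K², so P_cr,new = P_cr,old × (K_old/K_new)² = 2.18 × (0.7/1)²
= 2.18 × 0.4900 = 1.07 kN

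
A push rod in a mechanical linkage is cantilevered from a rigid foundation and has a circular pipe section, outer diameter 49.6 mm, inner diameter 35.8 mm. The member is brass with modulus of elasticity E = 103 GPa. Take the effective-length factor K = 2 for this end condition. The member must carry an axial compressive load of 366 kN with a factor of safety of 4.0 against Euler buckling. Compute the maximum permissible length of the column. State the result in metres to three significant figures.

d_o = 49.6 mm, d_i = 35.8 mm
I = π(d_o⁴ − d_i⁴)/64 = π(49.6⁴ − 35.80⁴)/64 = 2.165×10^5 mm⁴
I = 2.165×10^-7 m⁴
Required critical load P_cr = n·P = 4.0 × 366 = 1464 kN = 1.464×10^6 N
From P_cr = π²EI/(K·L)²:  L = (1/K)·√(π²EI/P_cr) = (1/2)·√(π²×1.03×10^11×2.165×10^-7/1.464×10^6)
L = 0.194 m

L_max ≈ 0.194 m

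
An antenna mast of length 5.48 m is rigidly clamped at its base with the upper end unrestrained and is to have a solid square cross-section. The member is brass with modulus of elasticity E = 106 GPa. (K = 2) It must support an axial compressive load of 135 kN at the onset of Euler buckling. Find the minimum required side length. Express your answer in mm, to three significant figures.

L_e = K·L = 2 × 5.48 = 10.96 m
Required I = P_cr·L_e²/(π²E) = 1.350×10^5 × 10.96² / (π² × 1.06×10^11) = 1.550×10^-5 m⁴
I_req = 1.550×10^7 mm⁴
Solid square: I = a⁴/12  ⇒  a = (12I)^(1/4) = (12×1.550×10^7)^(1/4) = 117 mm

a ≈ 117 mm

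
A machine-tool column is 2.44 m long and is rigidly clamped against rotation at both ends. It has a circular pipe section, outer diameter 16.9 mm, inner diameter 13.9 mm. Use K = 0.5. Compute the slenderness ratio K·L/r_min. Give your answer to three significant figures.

λ ≈ 223

d_o = 16.9 mm, d_i = 13.9 mm
I = π(d_o⁴ − d_i⁴)/64 = π(16.9⁴ − 13.90⁴)/64 = 2.172×10^3 mm⁴
A = 72.57 mm²;  r_min = √(I/A) = √(2.172×10^3/72.57) = 5.470 mm
L_e = K·L = 0.5 × 2.44 m = 1.220 m = 1220.0 mm
λ = L_e / r_min = 1220.0 / 5.470 = 223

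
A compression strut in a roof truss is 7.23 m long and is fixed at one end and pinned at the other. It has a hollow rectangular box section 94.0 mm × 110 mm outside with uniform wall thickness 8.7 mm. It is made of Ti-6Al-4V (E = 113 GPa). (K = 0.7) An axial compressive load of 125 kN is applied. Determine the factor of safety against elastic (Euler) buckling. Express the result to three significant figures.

n ≈ 1.44

Inner dimensions: h_i = 110 − 2×8.7 = 92.60 mm, b_i = 94.0 − 2×8.7 = 76.60 mm
Weak-axis I_min = (h_o·b_o³ − h_i·b_i³)/12 with b_o = 94.0, b_i = 76.60 mm (shorter outer/inner sides).
I_min = (110×94.0³ − 92.60×76.60³)/12 = 4.145×10^6 mm⁴
I = 4.145×10^6 mm⁴ = 4.145×10^-6 m⁴
Effective length L_e = K·L = 0.7 × 7.23 = 5.061 m
P_cr = π²EI / L_e² = π² × 113×10⁹ × 4.145×10^-6 / 5.061² = 1.805×10^5 N
Factor of safety n = P_cr / P = 180.50 / 125 = 1.44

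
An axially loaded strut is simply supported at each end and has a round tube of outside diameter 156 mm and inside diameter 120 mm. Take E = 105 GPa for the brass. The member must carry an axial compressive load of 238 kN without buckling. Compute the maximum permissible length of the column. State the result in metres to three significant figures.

L_max ≈ 9.07 m

d_o = 156 mm, d_i = 120 mm
I = π(d_o⁴ − d_i⁴)/64 = π(156⁴ − 120.0⁴)/64 = 1.889×10^7 mm⁴
I = 1.889×10^-5 m⁴
At the buckling limit P_cr = P = 2.380×10^5 N
From P_cr = π²EI/(K·L)²:  L = (1/K)·√(π²EI/P_cr) = (1/1)·√(π²×1.05×10^11×1.889×10^-5/2.380×10^5)
L = 9.07 m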